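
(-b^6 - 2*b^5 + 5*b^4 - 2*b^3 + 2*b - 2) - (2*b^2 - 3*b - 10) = -b^6 - 2*b^5 + 5*b^4 - 2*b^3 - 2*b^2 + 5*b + 8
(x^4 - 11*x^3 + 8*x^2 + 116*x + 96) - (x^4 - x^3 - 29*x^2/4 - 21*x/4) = -10*x^3 + 61*x^2/4 + 485*x/4 + 96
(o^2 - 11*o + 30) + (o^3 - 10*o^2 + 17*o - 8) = o^3 - 9*o^2 + 6*o + 22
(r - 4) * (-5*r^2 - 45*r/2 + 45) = -5*r^3 - 5*r^2/2 + 135*r - 180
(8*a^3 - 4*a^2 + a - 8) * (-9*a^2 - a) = -72*a^5 + 28*a^4 - 5*a^3 + 71*a^2 + 8*a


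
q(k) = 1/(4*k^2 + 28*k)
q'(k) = (-8*k - 28)/(4*k^2 + 28*k)^2 = (-2*k - 7)/(4*k^2*(k + 7)^2)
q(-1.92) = -0.03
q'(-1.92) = -0.01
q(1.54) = 0.02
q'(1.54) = -0.01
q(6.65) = 0.00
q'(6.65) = -0.00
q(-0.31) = -0.12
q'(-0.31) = -0.37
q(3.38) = 0.01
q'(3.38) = -0.00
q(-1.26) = -0.03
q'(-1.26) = -0.02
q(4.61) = 0.00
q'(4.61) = -0.00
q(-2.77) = -0.02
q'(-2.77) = -0.00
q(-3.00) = -0.02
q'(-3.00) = 0.00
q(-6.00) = -0.04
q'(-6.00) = 0.03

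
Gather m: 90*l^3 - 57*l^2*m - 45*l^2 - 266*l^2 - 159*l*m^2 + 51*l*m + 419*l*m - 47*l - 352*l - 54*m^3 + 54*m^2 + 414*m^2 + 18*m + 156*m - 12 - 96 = 90*l^3 - 311*l^2 - 399*l - 54*m^3 + m^2*(468 - 159*l) + m*(-57*l^2 + 470*l + 174) - 108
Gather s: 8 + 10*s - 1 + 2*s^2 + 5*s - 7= 2*s^2 + 15*s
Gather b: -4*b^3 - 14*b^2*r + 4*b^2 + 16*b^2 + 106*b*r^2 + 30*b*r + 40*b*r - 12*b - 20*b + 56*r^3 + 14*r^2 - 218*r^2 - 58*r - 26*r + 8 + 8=-4*b^3 + b^2*(20 - 14*r) + b*(106*r^2 + 70*r - 32) + 56*r^3 - 204*r^2 - 84*r + 16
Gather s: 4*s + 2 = 4*s + 2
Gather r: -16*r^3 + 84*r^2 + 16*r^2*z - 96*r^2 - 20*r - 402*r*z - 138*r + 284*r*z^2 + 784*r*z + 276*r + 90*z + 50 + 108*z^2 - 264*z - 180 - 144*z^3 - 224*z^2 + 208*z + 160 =-16*r^3 + r^2*(16*z - 12) + r*(284*z^2 + 382*z + 118) - 144*z^3 - 116*z^2 + 34*z + 30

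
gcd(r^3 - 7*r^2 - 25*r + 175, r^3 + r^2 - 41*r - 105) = r^2 - 2*r - 35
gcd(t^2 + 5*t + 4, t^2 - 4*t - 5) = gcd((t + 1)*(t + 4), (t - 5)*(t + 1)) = t + 1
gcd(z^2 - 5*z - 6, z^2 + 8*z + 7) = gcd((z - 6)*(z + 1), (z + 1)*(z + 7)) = z + 1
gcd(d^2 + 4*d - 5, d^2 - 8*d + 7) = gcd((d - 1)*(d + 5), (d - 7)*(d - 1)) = d - 1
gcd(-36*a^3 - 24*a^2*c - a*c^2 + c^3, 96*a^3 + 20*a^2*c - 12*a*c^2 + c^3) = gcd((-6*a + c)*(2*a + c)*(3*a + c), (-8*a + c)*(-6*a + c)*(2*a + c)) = 12*a^2 + 4*a*c - c^2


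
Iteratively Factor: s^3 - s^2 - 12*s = (s + 3)*(s^2 - 4*s) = s*(s + 3)*(s - 4)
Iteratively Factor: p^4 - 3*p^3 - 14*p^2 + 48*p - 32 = (p - 4)*(p^3 + p^2 - 10*p + 8) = (p - 4)*(p + 4)*(p^2 - 3*p + 2) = (p - 4)*(p - 1)*(p + 4)*(p - 2)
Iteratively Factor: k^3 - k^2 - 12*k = (k + 3)*(k^2 - 4*k) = k*(k + 3)*(k - 4)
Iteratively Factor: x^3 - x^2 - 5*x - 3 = (x + 1)*(x^2 - 2*x - 3) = (x - 3)*(x + 1)*(x + 1)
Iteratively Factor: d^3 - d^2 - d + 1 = (d + 1)*(d^2 - 2*d + 1) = (d - 1)*(d + 1)*(d - 1)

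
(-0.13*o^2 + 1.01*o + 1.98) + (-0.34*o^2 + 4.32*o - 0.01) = -0.47*o^2 + 5.33*o + 1.97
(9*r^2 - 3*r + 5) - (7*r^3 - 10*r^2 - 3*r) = -7*r^3 + 19*r^2 + 5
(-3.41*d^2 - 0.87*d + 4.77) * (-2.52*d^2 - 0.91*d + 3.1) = 8.5932*d^4 + 5.2955*d^3 - 21.7997*d^2 - 7.0377*d + 14.787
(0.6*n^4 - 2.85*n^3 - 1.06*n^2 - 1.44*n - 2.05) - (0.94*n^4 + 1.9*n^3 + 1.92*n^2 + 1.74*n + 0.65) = -0.34*n^4 - 4.75*n^3 - 2.98*n^2 - 3.18*n - 2.7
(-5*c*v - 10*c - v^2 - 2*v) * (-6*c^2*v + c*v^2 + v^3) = 30*c^3*v^2 + 60*c^3*v + c^2*v^3 + 2*c^2*v^2 - 6*c*v^4 - 12*c*v^3 - v^5 - 2*v^4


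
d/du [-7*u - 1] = -7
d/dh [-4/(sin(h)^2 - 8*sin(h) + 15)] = 8*(sin(h) - 4)*cos(h)/(sin(h)^2 - 8*sin(h) + 15)^2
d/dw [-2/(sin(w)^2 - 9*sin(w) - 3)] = 2*(2*sin(w) - 9)*cos(w)/(9*sin(w) + cos(w)^2 + 2)^2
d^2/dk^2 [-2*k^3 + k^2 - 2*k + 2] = 2 - 12*k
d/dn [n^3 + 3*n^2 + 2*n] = 3*n^2 + 6*n + 2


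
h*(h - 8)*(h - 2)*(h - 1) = h^4 - 11*h^3 + 26*h^2 - 16*h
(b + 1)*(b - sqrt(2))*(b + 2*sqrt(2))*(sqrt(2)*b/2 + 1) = sqrt(2)*b^4/2 + sqrt(2)*b^3/2 + 2*b^3 - sqrt(2)*b^2 + 2*b^2 - 4*b - sqrt(2)*b - 4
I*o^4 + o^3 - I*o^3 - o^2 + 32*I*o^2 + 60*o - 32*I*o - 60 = (o - 5*I)*(o - 2*I)*(o + 6*I)*(I*o - I)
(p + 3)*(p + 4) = p^2 + 7*p + 12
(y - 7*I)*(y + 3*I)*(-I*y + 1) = -I*y^3 - 3*y^2 - 25*I*y + 21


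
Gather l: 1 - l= 1 - l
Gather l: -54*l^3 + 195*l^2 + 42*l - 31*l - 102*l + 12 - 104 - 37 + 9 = -54*l^3 + 195*l^2 - 91*l - 120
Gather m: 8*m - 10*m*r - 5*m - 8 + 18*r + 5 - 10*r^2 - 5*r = m*(3 - 10*r) - 10*r^2 + 13*r - 3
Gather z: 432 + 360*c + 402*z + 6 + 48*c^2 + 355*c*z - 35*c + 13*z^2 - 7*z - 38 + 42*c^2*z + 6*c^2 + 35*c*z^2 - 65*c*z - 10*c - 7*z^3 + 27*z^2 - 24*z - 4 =54*c^2 + 315*c - 7*z^3 + z^2*(35*c + 40) + z*(42*c^2 + 290*c + 371) + 396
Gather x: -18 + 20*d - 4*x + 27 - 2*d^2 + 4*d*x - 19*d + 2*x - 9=-2*d^2 + d + x*(4*d - 2)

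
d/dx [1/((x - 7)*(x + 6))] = (1 - 2*x)/(x^4 - 2*x^3 - 83*x^2 + 84*x + 1764)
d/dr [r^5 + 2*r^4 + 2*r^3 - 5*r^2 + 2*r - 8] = 5*r^4 + 8*r^3 + 6*r^2 - 10*r + 2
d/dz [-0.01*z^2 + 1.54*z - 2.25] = 1.54 - 0.02*z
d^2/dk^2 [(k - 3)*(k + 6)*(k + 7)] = 6*k + 20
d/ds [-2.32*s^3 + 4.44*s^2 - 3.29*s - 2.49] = -6.96*s^2 + 8.88*s - 3.29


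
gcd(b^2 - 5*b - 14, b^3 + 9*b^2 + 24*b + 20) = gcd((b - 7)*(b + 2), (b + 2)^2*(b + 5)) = b + 2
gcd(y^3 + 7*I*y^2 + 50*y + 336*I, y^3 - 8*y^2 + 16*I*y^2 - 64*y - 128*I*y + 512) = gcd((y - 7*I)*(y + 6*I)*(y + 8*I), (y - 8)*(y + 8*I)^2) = y + 8*I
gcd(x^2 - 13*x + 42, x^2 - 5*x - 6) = x - 6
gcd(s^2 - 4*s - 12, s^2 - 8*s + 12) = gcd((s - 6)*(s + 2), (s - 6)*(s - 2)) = s - 6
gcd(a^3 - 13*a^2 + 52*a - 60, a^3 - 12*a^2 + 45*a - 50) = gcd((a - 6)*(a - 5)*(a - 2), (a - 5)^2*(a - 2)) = a^2 - 7*a + 10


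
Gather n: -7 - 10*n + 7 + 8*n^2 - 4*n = 8*n^2 - 14*n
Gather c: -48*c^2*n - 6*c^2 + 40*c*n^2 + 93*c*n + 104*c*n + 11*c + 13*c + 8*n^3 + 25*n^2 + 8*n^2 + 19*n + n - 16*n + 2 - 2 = c^2*(-48*n - 6) + c*(40*n^2 + 197*n + 24) + 8*n^3 + 33*n^2 + 4*n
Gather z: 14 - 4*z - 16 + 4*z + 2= 0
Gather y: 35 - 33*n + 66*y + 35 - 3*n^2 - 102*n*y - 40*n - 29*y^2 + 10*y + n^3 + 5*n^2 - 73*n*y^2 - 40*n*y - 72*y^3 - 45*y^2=n^3 + 2*n^2 - 73*n - 72*y^3 + y^2*(-73*n - 74) + y*(76 - 142*n) + 70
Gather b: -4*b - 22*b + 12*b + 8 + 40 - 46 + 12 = 14 - 14*b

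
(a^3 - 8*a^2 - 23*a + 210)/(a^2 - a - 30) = a - 7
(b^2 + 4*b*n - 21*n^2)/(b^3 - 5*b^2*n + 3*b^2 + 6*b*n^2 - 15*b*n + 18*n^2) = (b + 7*n)/(b^2 - 2*b*n + 3*b - 6*n)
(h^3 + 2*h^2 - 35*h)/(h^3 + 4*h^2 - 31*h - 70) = h/(h + 2)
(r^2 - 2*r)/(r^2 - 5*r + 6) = r/(r - 3)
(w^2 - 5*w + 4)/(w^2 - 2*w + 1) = (w - 4)/(w - 1)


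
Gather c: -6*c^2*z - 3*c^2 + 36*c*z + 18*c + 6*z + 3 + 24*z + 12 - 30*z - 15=c^2*(-6*z - 3) + c*(36*z + 18)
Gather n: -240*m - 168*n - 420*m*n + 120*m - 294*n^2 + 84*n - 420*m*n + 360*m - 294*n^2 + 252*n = 240*m - 588*n^2 + n*(168 - 840*m)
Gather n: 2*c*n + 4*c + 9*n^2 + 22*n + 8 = 4*c + 9*n^2 + n*(2*c + 22) + 8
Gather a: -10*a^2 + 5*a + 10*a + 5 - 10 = -10*a^2 + 15*a - 5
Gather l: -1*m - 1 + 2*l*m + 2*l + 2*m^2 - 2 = l*(2*m + 2) + 2*m^2 - m - 3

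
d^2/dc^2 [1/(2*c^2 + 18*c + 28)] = (-c^2 - 9*c + (2*c + 9)^2 - 14)/(c^2 + 9*c + 14)^3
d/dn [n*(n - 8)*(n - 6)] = 3*n^2 - 28*n + 48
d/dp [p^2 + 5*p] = 2*p + 5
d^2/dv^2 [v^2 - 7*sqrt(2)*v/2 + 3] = 2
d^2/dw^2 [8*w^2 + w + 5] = 16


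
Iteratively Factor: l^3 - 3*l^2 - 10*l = (l - 5)*(l^2 + 2*l) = l*(l - 5)*(l + 2)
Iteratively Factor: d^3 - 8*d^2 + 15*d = (d - 5)*(d^2 - 3*d) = d*(d - 5)*(d - 3)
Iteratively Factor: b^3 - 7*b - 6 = (b + 1)*(b^2 - b - 6) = (b - 3)*(b + 1)*(b + 2)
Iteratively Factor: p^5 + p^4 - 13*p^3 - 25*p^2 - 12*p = (p + 3)*(p^4 - 2*p^3 - 7*p^2 - 4*p) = (p + 1)*(p + 3)*(p^3 - 3*p^2 - 4*p) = (p - 4)*(p + 1)*(p + 3)*(p^2 + p) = p*(p - 4)*(p + 1)*(p + 3)*(p + 1)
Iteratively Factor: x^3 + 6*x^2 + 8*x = (x)*(x^2 + 6*x + 8) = x*(x + 4)*(x + 2)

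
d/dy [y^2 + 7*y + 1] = 2*y + 7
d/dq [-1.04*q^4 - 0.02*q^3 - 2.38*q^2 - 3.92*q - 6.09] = -4.16*q^3 - 0.06*q^2 - 4.76*q - 3.92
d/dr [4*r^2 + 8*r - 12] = 8*r + 8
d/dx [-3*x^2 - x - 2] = -6*x - 1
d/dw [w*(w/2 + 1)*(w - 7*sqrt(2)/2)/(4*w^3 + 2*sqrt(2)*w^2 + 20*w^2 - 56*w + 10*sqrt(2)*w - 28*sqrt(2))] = (6*w^4 + 8*sqrt(2)*w^4 - 56*w^3 + 38*sqrt(2)*w^3 - 77*w^2 + 136*sqrt(2)*w^2 - 56*sqrt(2)*w + 196*w + 196)/(8*(2*w^6 + 2*sqrt(2)*w^5 + 20*w^5 - 5*w^4 + 20*sqrt(2)*w^4 - 270*w^3 - 6*sqrt(2)*w^3 - 280*sqrt(2)*w^2 + 389*w^2 - 140*w + 392*sqrt(2)*w + 196))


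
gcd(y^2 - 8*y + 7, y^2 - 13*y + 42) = y - 7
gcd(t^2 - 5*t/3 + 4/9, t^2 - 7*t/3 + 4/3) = t - 4/3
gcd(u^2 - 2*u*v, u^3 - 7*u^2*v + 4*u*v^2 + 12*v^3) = u - 2*v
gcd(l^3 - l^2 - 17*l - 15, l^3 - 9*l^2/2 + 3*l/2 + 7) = l + 1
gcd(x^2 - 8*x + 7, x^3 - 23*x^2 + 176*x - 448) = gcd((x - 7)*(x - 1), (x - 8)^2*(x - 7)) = x - 7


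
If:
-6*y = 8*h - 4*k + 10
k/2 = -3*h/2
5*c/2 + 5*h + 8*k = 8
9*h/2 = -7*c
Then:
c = 144/577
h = -224/577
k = 672/577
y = -215/577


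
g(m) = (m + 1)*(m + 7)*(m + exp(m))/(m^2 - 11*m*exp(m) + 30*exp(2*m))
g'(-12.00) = 0.95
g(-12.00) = -4.58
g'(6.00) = -0.00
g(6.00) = 0.01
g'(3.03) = -0.06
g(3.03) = 0.08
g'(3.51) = -0.04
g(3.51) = 0.05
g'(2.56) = -0.09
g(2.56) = 0.11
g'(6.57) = -0.00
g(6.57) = 0.00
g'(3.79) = -0.03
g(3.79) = 0.04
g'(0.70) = -0.04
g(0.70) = 0.33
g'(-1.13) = -0.71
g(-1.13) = 0.07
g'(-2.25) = -1.28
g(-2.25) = 1.59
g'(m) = (m + 1)*(m + 7)*(m + exp(m))*(11*m*exp(m) - 2*m - 60*exp(2*m) + 11*exp(m))/(m^2 - 11*m*exp(m) + 30*exp(2*m))^2 + (m + 1)*(m + 7)*(exp(m) + 1)/(m^2 - 11*m*exp(m) + 30*exp(2*m)) + (m + 1)*(m + exp(m))/(m^2 - 11*m*exp(m) + 30*exp(2*m)) + (m + 7)*(m + exp(m))/(m^2 - 11*m*exp(m) + 30*exp(2*m)) = ((m + 1)*(m + 7)*(m + exp(m))*(11*m*exp(m) - 2*m - 60*exp(2*m) + 11*exp(m)) + (m^2 - 11*m*exp(m) + 30*exp(2*m))*((m + 1)*(m + 7)*(exp(m) + 1) + (m + 1)*(m + exp(m)) + (m + 7)*(m + exp(m))))/(m^2 - 11*m*exp(m) + 30*exp(2*m))^2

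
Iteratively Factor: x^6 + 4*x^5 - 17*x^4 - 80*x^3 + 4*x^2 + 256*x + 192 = (x - 4)*(x^5 + 8*x^4 + 15*x^3 - 20*x^2 - 76*x - 48) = (x - 4)*(x + 4)*(x^4 + 4*x^3 - x^2 - 16*x - 12) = (x - 4)*(x + 2)*(x + 4)*(x^3 + 2*x^2 - 5*x - 6) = (x - 4)*(x - 2)*(x + 2)*(x + 4)*(x^2 + 4*x + 3) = (x - 4)*(x - 2)*(x + 1)*(x + 2)*(x + 4)*(x + 3)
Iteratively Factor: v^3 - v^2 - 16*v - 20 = (v - 5)*(v^2 + 4*v + 4) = (v - 5)*(v + 2)*(v + 2)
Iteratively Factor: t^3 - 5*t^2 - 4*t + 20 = (t + 2)*(t^2 - 7*t + 10) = (t - 2)*(t + 2)*(t - 5)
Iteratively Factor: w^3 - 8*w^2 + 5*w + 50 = (w - 5)*(w^2 - 3*w - 10) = (w - 5)^2*(w + 2)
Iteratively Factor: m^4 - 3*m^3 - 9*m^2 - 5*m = (m - 5)*(m^3 + 2*m^2 + m) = (m - 5)*(m + 1)*(m^2 + m) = m*(m - 5)*(m + 1)*(m + 1)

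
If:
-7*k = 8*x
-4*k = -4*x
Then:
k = 0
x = 0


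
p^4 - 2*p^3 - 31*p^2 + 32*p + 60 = (p - 6)*(p - 2)*(p + 1)*(p + 5)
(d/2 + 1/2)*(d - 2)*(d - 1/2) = d^3/2 - 3*d^2/4 - 3*d/4 + 1/2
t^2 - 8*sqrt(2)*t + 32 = (t - 4*sqrt(2))^2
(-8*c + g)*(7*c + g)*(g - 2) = -56*c^2*g + 112*c^2 - c*g^2 + 2*c*g + g^3 - 2*g^2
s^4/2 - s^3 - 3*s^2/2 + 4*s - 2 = (s/2 + 1)*(s - 2)*(s - 1)^2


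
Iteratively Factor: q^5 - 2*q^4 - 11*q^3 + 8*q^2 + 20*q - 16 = (q - 4)*(q^4 + 2*q^3 - 3*q^2 - 4*q + 4) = (q - 4)*(q - 1)*(q^3 + 3*q^2 - 4) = (q - 4)*(q - 1)*(q + 2)*(q^2 + q - 2) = (q - 4)*(q - 1)*(q + 2)^2*(q - 1)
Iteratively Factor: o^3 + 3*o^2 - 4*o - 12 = (o - 2)*(o^2 + 5*o + 6) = (o - 2)*(o + 2)*(o + 3)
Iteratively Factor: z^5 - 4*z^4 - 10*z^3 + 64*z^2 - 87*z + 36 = (z - 3)*(z^4 - z^3 - 13*z^2 + 25*z - 12) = (z - 3)*(z - 1)*(z^3 - 13*z + 12) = (z - 3)*(z - 1)^2*(z^2 + z - 12) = (z - 3)*(z - 1)^2*(z + 4)*(z - 3)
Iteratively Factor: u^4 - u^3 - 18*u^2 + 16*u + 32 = (u - 4)*(u^3 + 3*u^2 - 6*u - 8) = (u - 4)*(u + 1)*(u^2 + 2*u - 8) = (u - 4)*(u + 1)*(u + 4)*(u - 2)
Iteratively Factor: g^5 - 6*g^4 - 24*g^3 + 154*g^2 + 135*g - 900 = (g + 3)*(g^4 - 9*g^3 + 3*g^2 + 145*g - 300) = (g - 5)*(g + 3)*(g^3 - 4*g^2 - 17*g + 60) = (g - 5)*(g + 3)*(g + 4)*(g^2 - 8*g + 15) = (g - 5)*(g - 3)*(g + 3)*(g + 4)*(g - 5)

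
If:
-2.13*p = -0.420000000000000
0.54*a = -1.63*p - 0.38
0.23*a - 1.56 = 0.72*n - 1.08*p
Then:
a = -1.30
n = -2.29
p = 0.20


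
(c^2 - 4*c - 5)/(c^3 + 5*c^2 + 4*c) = (c - 5)/(c*(c + 4))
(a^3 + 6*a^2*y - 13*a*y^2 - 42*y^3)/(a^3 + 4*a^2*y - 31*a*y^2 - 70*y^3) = (-a + 3*y)/(-a + 5*y)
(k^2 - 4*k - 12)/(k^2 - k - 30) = (k + 2)/(k + 5)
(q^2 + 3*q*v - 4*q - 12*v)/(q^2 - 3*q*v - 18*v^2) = (q - 4)/(q - 6*v)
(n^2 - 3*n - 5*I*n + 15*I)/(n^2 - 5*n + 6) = (n - 5*I)/(n - 2)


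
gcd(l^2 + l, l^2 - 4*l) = l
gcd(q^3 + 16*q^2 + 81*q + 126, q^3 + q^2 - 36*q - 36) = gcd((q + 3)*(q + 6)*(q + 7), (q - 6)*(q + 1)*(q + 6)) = q + 6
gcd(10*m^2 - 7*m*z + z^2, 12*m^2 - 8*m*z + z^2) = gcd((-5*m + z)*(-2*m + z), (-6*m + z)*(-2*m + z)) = -2*m + z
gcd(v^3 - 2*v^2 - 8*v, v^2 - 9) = 1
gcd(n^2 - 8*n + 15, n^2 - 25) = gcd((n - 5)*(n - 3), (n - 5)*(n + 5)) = n - 5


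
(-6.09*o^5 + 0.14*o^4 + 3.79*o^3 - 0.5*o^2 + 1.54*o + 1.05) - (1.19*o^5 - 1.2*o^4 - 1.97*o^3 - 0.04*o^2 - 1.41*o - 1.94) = -7.28*o^5 + 1.34*o^4 + 5.76*o^3 - 0.46*o^2 + 2.95*o + 2.99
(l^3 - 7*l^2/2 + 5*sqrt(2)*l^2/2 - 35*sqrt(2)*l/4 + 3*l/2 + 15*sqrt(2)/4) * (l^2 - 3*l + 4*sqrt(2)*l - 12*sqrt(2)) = l^5 - 13*l^4/2 + 13*sqrt(2)*l^4/2 - 169*sqrt(2)*l^3/4 + 32*l^3 - 269*l^2/2 + 78*sqrt(2)*l^2 - 117*sqrt(2)*l/4 + 240*l - 90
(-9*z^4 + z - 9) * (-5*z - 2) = 45*z^5 + 18*z^4 - 5*z^2 + 43*z + 18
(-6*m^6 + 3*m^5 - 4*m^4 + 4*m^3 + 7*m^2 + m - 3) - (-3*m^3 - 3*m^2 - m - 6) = -6*m^6 + 3*m^5 - 4*m^4 + 7*m^3 + 10*m^2 + 2*m + 3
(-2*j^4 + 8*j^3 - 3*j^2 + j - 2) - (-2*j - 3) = -2*j^4 + 8*j^3 - 3*j^2 + 3*j + 1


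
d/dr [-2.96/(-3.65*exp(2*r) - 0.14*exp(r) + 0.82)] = (-21.608*exp(r) - 0.4144)*exp(r)/(3.65*exp(2*r) + 0.14*exp(r) - 0.82)^2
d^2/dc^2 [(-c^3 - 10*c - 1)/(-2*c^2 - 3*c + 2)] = 2*(53*c^3 - 6*c^2 + 150*c + 73)/(8*c^6 + 36*c^5 + 30*c^4 - 45*c^3 - 30*c^2 + 36*c - 8)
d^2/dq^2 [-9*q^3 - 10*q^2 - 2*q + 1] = -54*q - 20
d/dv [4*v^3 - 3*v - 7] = 12*v^2 - 3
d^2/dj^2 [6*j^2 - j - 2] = 12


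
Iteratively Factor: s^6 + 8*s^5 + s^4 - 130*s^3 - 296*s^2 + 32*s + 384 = (s - 4)*(s^5 + 12*s^4 + 49*s^3 + 66*s^2 - 32*s - 96) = (s - 4)*(s + 4)*(s^4 + 8*s^3 + 17*s^2 - 2*s - 24) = (s - 4)*(s + 3)*(s + 4)*(s^3 + 5*s^2 + 2*s - 8) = (s - 4)*(s + 2)*(s + 3)*(s + 4)*(s^2 + 3*s - 4) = (s - 4)*(s - 1)*(s + 2)*(s + 3)*(s + 4)*(s + 4)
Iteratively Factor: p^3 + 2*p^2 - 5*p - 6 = (p + 3)*(p^2 - p - 2) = (p + 1)*(p + 3)*(p - 2)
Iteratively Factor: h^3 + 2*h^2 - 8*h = (h + 4)*(h^2 - 2*h) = h*(h + 4)*(h - 2)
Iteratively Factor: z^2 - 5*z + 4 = (z - 4)*(z - 1)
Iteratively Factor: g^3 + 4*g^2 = (g + 4)*(g^2) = g*(g + 4)*(g)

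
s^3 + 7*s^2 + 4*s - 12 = (s - 1)*(s + 2)*(s + 6)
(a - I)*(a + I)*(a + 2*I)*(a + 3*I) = a^4 + 5*I*a^3 - 5*a^2 + 5*I*a - 6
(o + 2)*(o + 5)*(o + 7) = o^3 + 14*o^2 + 59*o + 70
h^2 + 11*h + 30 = (h + 5)*(h + 6)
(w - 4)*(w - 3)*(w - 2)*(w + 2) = w^4 - 7*w^3 + 8*w^2 + 28*w - 48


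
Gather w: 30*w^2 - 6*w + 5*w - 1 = 30*w^2 - w - 1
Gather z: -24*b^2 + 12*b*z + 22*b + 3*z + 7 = -24*b^2 + 22*b + z*(12*b + 3) + 7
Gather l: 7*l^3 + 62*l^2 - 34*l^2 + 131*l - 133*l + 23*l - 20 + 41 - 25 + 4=7*l^3 + 28*l^2 + 21*l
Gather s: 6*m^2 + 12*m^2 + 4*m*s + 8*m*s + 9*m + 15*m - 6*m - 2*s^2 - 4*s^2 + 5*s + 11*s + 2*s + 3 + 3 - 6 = 18*m^2 + 18*m - 6*s^2 + s*(12*m + 18)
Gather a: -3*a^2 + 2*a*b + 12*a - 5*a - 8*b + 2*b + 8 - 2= -3*a^2 + a*(2*b + 7) - 6*b + 6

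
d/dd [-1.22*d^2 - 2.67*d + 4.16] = -2.44*d - 2.67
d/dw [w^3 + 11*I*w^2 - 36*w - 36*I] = 3*w^2 + 22*I*w - 36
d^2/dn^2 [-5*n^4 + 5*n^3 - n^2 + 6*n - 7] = -60*n^2 + 30*n - 2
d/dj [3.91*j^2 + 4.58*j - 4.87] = 7.82*j + 4.58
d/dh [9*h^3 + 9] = 27*h^2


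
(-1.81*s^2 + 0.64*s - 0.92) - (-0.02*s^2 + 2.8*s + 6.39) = -1.79*s^2 - 2.16*s - 7.31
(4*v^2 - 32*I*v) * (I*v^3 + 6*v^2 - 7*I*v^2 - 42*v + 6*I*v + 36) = 4*I*v^5 + 56*v^4 - 28*I*v^4 - 392*v^3 - 168*I*v^3 + 336*v^2 + 1344*I*v^2 - 1152*I*v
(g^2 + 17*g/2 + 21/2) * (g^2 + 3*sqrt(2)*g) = g^4 + 3*sqrt(2)*g^3 + 17*g^3/2 + 21*g^2/2 + 51*sqrt(2)*g^2/2 + 63*sqrt(2)*g/2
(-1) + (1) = 0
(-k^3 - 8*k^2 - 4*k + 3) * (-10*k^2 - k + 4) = 10*k^5 + 81*k^4 + 44*k^3 - 58*k^2 - 19*k + 12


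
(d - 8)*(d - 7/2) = d^2 - 23*d/2 + 28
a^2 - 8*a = a*(a - 8)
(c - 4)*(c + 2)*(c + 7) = c^3 + 5*c^2 - 22*c - 56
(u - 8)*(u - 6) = u^2 - 14*u + 48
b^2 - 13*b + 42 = (b - 7)*(b - 6)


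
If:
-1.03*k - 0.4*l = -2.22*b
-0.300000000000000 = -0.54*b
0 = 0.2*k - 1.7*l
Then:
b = 0.56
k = 1.15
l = 0.13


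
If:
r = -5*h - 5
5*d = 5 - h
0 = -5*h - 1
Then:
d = 26/25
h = -1/5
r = -4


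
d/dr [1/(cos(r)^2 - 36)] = 2*sin(r)*cos(r)/(cos(r)^2 - 36)^2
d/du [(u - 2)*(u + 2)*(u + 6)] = 3*u^2 + 12*u - 4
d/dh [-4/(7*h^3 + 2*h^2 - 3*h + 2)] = 4*(21*h^2 + 4*h - 3)/(7*h^3 + 2*h^2 - 3*h + 2)^2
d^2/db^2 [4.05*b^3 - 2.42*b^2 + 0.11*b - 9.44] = 24.3*b - 4.84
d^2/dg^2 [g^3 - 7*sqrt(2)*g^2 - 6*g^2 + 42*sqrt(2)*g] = 6*g - 14*sqrt(2) - 12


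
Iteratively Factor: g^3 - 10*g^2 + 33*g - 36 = (g - 3)*(g^2 - 7*g + 12) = (g - 3)^2*(g - 4)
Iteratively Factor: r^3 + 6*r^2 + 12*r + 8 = (r + 2)*(r^2 + 4*r + 4) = (r + 2)^2*(r + 2)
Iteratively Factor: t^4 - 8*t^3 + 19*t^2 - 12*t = (t)*(t^3 - 8*t^2 + 19*t - 12) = t*(t - 3)*(t^2 - 5*t + 4) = t*(t - 4)*(t - 3)*(t - 1)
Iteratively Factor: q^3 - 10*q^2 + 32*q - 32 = (q - 4)*(q^2 - 6*q + 8) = (q - 4)*(q - 2)*(q - 4)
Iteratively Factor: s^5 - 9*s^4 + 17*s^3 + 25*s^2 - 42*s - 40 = (s + 1)*(s^4 - 10*s^3 + 27*s^2 - 2*s - 40) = (s - 2)*(s + 1)*(s^3 - 8*s^2 + 11*s + 20) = (s - 2)*(s + 1)^2*(s^2 - 9*s + 20) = (s - 4)*(s - 2)*(s + 1)^2*(s - 5)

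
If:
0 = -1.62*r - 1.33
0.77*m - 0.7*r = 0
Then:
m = -0.75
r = -0.82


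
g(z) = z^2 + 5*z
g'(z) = 2*z + 5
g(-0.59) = -2.60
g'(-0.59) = 3.82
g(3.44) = 29.03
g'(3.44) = 11.88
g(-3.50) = -5.25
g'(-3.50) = -2.00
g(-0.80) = -3.36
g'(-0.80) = 3.40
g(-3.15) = -5.83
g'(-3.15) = -1.30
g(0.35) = 1.87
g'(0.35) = 5.70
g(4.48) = 42.47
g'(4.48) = 13.96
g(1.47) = 9.51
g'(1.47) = 7.94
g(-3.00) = -6.00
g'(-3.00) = -1.00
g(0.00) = 0.00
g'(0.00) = 5.00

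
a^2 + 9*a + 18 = (a + 3)*(a + 6)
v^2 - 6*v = v*(v - 6)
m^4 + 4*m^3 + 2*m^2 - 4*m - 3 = (m - 1)*(m + 1)^2*(m + 3)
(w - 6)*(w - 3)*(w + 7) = w^3 - 2*w^2 - 45*w + 126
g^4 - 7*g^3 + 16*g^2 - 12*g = g*(g - 3)*(g - 2)^2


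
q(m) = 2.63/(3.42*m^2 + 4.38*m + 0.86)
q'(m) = 2.63*(-6.84*m - 4.38)/(3.42*m^2 + 4.38*m + 0.86)^2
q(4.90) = 0.03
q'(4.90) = -0.01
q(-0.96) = -13.63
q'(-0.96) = 154.49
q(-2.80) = 0.17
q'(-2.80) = 0.16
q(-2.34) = 0.28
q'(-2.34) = 0.35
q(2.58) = 0.08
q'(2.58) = -0.05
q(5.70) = 0.02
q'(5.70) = -0.01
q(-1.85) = 0.59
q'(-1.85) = 1.09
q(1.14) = 0.26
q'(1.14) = -0.30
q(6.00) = 0.02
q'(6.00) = -0.01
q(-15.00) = 0.00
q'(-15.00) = 0.00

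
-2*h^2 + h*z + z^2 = (-h + z)*(2*h + z)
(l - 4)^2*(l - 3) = l^3 - 11*l^2 + 40*l - 48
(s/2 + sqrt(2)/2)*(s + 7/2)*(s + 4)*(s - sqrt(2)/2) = s^4/2 + sqrt(2)*s^3/4 + 15*s^3/4 + 15*sqrt(2)*s^2/8 + 13*s^2/2 - 15*s/4 + 7*sqrt(2)*s/2 - 7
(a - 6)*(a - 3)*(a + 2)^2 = a^4 - 5*a^3 - 14*a^2 + 36*a + 72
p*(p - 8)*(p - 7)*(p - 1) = p^4 - 16*p^3 + 71*p^2 - 56*p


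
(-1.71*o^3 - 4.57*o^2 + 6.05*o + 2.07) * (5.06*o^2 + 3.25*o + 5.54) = -8.6526*o^5 - 28.6817*o^4 + 6.2871*o^3 + 4.81889999999999*o^2 + 40.2445*o + 11.4678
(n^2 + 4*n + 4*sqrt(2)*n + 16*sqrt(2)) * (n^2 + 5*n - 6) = n^4 + 4*sqrt(2)*n^3 + 9*n^3 + 14*n^2 + 36*sqrt(2)*n^2 - 24*n + 56*sqrt(2)*n - 96*sqrt(2)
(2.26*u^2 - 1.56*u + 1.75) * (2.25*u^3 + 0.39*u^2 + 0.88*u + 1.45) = 5.085*u^5 - 2.6286*u^4 + 5.3179*u^3 + 2.5867*u^2 - 0.722*u + 2.5375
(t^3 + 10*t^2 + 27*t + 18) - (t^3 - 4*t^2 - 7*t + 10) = 14*t^2 + 34*t + 8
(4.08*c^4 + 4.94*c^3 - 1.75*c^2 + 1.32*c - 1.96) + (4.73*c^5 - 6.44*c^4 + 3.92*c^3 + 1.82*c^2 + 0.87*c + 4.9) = 4.73*c^5 - 2.36*c^4 + 8.86*c^3 + 0.0700000000000001*c^2 + 2.19*c + 2.94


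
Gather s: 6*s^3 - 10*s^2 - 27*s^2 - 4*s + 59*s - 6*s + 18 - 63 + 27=6*s^3 - 37*s^2 + 49*s - 18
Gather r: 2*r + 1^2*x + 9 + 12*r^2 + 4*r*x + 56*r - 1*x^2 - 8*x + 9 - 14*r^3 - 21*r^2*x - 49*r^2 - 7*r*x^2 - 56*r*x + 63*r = -14*r^3 + r^2*(-21*x - 37) + r*(-7*x^2 - 52*x + 121) - x^2 - 7*x + 18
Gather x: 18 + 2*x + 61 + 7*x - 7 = 9*x + 72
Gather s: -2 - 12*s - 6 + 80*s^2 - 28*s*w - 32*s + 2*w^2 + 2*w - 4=80*s^2 + s*(-28*w - 44) + 2*w^2 + 2*w - 12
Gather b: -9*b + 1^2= 1 - 9*b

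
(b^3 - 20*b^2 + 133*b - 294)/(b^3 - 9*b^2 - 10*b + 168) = (b - 7)/(b + 4)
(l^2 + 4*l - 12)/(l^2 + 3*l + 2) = (l^2 + 4*l - 12)/(l^2 + 3*l + 2)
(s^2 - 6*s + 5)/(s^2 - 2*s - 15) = (s - 1)/(s + 3)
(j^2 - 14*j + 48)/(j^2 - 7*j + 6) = (j - 8)/(j - 1)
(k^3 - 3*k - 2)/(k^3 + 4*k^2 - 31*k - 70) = (k^3 - 3*k - 2)/(k^3 + 4*k^2 - 31*k - 70)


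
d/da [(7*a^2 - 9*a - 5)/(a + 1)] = (7*a^2 + 14*a - 4)/(a^2 + 2*a + 1)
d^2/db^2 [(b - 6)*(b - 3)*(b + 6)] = 6*b - 6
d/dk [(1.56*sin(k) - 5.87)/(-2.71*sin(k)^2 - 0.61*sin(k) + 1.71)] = (4.2276*sin(k)^2 - 31.8154*sin(k) - 0.9131)*cos(k)/(7.3441*sin(k)^4 + 3.3062*sin(k)^3 - 8.8961*sin(k)^2 - 2.0862*sin(k) + 2.9241)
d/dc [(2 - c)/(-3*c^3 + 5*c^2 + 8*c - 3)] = (3*c^3 - 5*c^2 - 8*c + (c - 2)*(-9*c^2 + 10*c + 8) + 3)/(3*c^3 - 5*c^2 - 8*c + 3)^2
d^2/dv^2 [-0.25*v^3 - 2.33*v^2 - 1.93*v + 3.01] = -1.5*v - 4.66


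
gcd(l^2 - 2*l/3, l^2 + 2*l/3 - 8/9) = l - 2/3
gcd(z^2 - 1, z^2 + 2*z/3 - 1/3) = z + 1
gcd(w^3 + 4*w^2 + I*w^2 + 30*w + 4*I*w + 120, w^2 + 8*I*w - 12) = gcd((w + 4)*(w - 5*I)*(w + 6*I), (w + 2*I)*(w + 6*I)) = w + 6*I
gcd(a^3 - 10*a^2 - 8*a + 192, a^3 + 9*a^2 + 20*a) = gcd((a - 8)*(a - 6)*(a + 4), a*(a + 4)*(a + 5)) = a + 4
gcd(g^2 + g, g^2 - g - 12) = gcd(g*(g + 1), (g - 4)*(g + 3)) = 1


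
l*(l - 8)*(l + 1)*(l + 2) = l^4 - 5*l^3 - 22*l^2 - 16*l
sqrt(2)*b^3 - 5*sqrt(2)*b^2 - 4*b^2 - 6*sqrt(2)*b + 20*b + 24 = (b - 6)*(b - 2*sqrt(2))*(sqrt(2)*b + sqrt(2))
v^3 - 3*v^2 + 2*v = v*(v - 2)*(v - 1)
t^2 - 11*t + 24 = (t - 8)*(t - 3)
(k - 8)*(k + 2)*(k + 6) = k^3 - 52*k - 96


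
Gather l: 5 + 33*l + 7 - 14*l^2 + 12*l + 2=-14*l^2 + 45*l + 14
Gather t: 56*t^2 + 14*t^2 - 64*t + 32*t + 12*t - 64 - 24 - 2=70*t^2 - 20*t - 90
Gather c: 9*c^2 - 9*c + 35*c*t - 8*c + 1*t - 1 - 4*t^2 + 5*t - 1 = 9*c^2 + c*(35*t - 17) - 4*t^2 + 6*t - 2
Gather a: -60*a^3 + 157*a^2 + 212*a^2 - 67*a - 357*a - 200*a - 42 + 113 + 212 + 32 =-60*a^3 + 369*a^2 - 624*a + 315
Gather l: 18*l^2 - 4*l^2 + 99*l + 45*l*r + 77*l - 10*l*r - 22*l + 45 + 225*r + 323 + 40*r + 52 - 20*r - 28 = 14*l^2 + l*(35*r + 154) + 245*r + 392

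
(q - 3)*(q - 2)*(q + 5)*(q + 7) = q^4 + 7*q^3 - 19*q^2 - 103*q + 210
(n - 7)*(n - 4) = n^2 - 11*n + 28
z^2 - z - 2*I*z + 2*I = (z - 1)*(z - 2*I)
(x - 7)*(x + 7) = x^2 - 49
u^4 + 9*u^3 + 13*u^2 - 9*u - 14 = (u - 1)*(u + 1)*(u + 2)*(u + 7)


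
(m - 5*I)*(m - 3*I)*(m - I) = m^3 - 9*I*m^2 - 23*m + 15*I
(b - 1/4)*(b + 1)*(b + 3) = b^3 + 15*b^2/4 + 2*b - 3/4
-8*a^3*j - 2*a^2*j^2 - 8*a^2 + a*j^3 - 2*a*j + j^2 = (-4*a + j)*(2*a + j)*(a*j + 1)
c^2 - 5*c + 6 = (c - 3)*(c - 2)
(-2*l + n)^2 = 4*l^2 - 4*l*n + n^2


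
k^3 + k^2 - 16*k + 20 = (k - 2)^2*(k + 5)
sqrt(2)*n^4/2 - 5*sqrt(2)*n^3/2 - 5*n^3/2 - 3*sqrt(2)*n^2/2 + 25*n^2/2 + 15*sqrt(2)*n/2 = n*(n - 5)*(n - 3*sqrt(2))*(sqrt(2)*n/2 + 1/2)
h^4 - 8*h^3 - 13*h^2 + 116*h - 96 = (h - 8)*(h - 3)*(h - 1)*(h + 4)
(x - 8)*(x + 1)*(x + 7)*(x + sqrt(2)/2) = x^4 + sqrt(2)*x^3/2 - 57*x^2 - 56*x - 57*sqrt(2)*x/2 - 28*sqrt(2)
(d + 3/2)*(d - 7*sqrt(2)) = d^2 - 7*sqrt(2)*d + 3*d/2 - 21*sqrt(2)/2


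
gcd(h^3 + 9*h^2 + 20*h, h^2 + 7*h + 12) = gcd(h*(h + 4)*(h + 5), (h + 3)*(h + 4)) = h + 4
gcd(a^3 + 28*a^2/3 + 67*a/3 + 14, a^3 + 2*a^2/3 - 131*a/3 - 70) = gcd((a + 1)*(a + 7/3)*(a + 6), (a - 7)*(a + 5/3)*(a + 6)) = a + 6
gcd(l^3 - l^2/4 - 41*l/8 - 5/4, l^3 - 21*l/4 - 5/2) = l^2 - l/2 - 5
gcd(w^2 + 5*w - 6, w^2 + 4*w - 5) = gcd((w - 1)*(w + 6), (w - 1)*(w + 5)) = w - 1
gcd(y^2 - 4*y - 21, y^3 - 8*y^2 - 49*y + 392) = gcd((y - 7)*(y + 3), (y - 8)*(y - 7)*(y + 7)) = y - 7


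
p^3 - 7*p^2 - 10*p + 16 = (p - 8)*(p - 1)*(p + 2)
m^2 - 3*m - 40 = (m - 8)*(m + 5)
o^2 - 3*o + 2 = (o - 2)*(o - 1)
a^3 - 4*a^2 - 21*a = a*(a - 7)*(a + 3)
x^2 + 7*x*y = x*(x + 7*y)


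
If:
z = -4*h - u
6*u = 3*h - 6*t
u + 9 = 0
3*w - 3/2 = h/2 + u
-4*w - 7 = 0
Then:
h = 9/2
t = 45/4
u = -9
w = -7/4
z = -9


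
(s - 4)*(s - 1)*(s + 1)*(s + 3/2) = s^4 - 5*s^3/2 - 7*s^2 + 5*s/2 + 6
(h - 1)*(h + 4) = h^2 + 3*h - 4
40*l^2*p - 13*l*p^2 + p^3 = p*(-8*l + p)*(-5*l + p)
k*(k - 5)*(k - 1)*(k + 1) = k^4 - 5*k^3 - k^2 + 5*k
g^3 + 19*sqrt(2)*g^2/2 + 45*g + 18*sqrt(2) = (g + sqrt(2)/2)*(g + 3*sqrt(2))*(g + 6*sqrt(2))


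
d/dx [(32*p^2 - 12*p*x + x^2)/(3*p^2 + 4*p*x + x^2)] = 2*p*(-82*p^2 - 29*p*x + 8*x^2)/(9*p^4 + 24*p^3*x + 22*p^2*x^2 + 8*p*x^3 + x^4)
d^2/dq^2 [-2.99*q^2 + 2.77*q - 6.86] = -5.98000000000000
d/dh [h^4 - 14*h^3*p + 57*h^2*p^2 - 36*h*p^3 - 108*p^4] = 4*h^3 - 42*h^2*p + 114*h*p^2 - 36*p^3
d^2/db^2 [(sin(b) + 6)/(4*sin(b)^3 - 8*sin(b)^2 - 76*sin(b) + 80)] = (-2*sin(b)^6 - 26*sin(b)^5 + 3*sin(b)^4 + 248*sin(b)^3 + 253*sin(b)^2 - 1890*sin(b) - 2786)/(2*(sin(b) - 5)^3*(sin(b) - 1)^2*(sin(b) + 4)^3)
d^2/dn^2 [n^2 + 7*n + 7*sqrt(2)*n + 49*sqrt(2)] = 2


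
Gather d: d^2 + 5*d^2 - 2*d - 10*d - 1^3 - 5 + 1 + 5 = 6*d^2 - 12*d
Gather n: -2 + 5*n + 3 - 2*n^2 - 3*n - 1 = -2*n^2 + 2*n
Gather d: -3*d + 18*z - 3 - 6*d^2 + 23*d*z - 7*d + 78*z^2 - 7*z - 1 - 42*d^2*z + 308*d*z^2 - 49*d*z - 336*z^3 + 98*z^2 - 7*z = d^2*(-42*z - 6) + d*(308*z^2 - 26*z - 10) - 336*z^3 + 176*z^2 + 4*z - 4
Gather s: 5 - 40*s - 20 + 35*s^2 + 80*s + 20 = 35*s^2 + 40*s + 5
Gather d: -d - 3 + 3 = -d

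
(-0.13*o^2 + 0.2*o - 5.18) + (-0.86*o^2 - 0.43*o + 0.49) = -0.99*o^2 - 0.23*o - 4.69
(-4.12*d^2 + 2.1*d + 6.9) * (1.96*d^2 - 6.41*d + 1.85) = -8.0752*d^4 + 30.5252*d^3 - 7.559*d^2 - 40.344*d + 12.765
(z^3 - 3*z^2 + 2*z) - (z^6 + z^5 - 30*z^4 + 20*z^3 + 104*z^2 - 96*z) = -z^6 - z^5 + 30*z^4 - 19*z^3 - 107*z^2 + 98*z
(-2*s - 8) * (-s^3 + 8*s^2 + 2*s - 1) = 2*s^4 - 8*s^3 - 68*s^2 - 14*s + 8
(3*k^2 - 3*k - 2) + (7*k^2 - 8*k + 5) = 10*k^2 - 11*k + 3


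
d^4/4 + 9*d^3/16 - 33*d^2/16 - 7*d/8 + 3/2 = (d/4 + 1)*(d - 2)*(d - 3/4)*(d + 1)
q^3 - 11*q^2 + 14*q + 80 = (q - 8)*(q - 5)*(q + 2)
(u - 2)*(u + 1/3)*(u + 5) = u^3 + 10*u^2/3 - 9*u - 10/3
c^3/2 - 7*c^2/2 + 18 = (c/2 + 1)*(c - 6)*(c - 3)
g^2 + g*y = g*(g + y)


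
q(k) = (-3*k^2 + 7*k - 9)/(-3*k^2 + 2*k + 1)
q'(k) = (7 - 6*k)/(-3*k^2 + 2*k + 1) + (6*k - 2)*(-3*k^2 + 7*k - 9)/(-3*k^2 + 2*k + 1)^2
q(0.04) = -8.11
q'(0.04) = 19.57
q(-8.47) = 1.23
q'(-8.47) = 0.03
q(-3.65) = 1.61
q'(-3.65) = 0.21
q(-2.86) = 1.83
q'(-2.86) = 0.37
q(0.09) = -7.26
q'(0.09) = 14.77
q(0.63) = -5.41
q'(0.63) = -5.99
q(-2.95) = 1.80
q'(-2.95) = 0.35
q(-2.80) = 1.85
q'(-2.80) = 0.39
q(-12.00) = 1.15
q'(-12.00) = 0.01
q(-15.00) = 1.12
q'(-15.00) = 0.01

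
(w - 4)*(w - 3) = w^2 - 7*w + 12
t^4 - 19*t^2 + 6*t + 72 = (t - 3)^2*(t + 2)*(t + 4)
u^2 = u^2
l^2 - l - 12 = (l - 4)*(l + 3)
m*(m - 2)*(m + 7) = m^3 + 5*m^2 - 14*m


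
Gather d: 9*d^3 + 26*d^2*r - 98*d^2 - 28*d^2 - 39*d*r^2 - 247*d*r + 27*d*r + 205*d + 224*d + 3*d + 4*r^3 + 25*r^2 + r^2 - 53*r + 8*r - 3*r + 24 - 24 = 9*d^3 + d^2*(26*r - 126) + d*(-39*r^2 - 220*r + 432) + 4*r^3 + 26*r^2 - 48*r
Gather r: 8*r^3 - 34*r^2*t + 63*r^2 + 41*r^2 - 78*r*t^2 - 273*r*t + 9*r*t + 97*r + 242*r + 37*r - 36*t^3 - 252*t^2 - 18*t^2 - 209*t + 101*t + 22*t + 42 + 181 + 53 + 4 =8*r^3 + r^2*(104 - 34*t) + r*(-78*t^2 - 264*t + 376) - 36*t^3 - 270*t^2 - 86*t + 280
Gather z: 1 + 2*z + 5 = 2*z + 6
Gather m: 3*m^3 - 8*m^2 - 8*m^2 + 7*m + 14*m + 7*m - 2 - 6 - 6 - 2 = 3*m^3 - 16*m^2 + 28*m - 16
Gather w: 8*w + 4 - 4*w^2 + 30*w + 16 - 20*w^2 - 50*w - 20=-24*w^2 - 12*w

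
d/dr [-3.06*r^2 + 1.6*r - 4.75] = 1.6 - 6.12*r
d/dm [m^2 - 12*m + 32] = 2*m - 12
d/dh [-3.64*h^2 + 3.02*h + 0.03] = 3.02 - 7.28*h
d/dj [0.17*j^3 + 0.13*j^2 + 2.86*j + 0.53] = 0.51*j^2 + 0.26*j + 2.86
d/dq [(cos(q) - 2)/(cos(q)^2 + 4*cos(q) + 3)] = (cos(q)^2 - 4*cos(q) - 11)*sin(q)/(cos(q)^2 + 4*cos(q) + 3)^2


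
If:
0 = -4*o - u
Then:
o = -u/4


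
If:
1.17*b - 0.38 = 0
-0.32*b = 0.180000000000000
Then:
No Solution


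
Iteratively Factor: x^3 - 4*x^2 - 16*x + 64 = (x - 4)*(x^2 - 16) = (x - 4)*(x + 4)*(x - 4)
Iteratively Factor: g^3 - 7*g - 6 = (g + 2)*(g^2 - 2*g - 3) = (g + 1)*(g + 2)*(g - 3)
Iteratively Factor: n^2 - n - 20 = (n + 4)*(n - 5)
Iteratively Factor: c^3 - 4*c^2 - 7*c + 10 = (c - 1)*(c^2 - 3*c - 10) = (c - 5)*(c - 1)*(c + 2)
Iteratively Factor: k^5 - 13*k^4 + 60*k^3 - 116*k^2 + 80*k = (k - 5)*(k^4 - 8*k^3 + 20*k^2 - 16*k) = (k - 5)*(k - 2)*(k^3 - 6*k^2 + 8*k) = (k - 5)*(k - 2)^2*(k^2 - 4*k) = k*(k - 5)*(k - 2)^2*(k - 4)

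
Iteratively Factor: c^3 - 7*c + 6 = (c - 2)*(c^2 + 2*c - 3) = (c - 2)*(c + 3)*(c - 1)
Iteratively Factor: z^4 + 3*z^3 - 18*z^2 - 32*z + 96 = (z - 2)*(z^3 + 5*z^2 - 8*z - 48) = (z - 3)*(z - 2)*(z^2 + 8*z + 16) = (z - 3)*(z - 2)*(z + 4)*(z + 4)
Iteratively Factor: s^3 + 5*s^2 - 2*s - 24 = (s + 4)*(s^2 + s - 6) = (s + 3)*(s + 4)*(s - 2)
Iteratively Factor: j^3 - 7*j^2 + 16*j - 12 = (j - 2)*(j^2 - 5*j + 6) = (j - 3)*(j - 2)*(j - 2)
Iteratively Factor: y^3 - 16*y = (y)*(y^2 - 16) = y*(y - 4)*(y + 4)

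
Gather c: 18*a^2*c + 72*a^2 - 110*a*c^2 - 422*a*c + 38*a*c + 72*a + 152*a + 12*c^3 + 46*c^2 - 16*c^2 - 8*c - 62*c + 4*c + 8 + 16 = 72*a^2 + 224*a + 12*c^3 + c^2*(30 - 110*a) + c*(18*a^2 - 384*a - 66) + 24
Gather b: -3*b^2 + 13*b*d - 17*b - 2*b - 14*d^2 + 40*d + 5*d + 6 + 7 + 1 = -3*b^2 + b*(13*d - 19) - 14*d^2 + 45*d + 14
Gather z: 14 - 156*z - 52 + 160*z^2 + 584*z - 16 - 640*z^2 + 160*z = -480*z^2 + 588*z - 54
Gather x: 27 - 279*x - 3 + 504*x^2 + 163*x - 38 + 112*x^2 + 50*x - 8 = 616*x^2 - 66*x - 22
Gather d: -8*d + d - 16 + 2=-7*d - 14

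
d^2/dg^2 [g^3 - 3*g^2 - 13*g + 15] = 6*g - 6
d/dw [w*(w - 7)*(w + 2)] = 3*w^2 - 10*w - 14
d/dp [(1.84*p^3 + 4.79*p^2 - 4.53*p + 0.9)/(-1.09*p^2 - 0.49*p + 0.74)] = (-2.0056*p^4 - 1.8032*p^3 - 3.2*p^2 + 9.0512*p - 2.9112)/(1.1881*p^4 + 1.0682*p^3 - 1.3731*p^2 - 0.7252*p + 0.5476)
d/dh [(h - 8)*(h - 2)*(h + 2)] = 3*h^2 - 16*h - 4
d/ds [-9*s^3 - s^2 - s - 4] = -27*s^2 - 2*s - 1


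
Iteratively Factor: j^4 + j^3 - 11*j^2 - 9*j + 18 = (j + 2)*(j^3 - j^2 - 9*j + 9) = (j - 3)*(j + 2)*(j^2 + 2*j - 3) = (j - 3)*(j + 2)*(j + 3)*(j - 1)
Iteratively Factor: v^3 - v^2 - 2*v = (v)*(v^2 - v - 2) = v*(v + 1)*(v - 2)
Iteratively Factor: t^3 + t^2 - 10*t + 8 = (t + 4)*(t^2 - 3*t + 2) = (t - 1)*(t + 4)*(t - 2)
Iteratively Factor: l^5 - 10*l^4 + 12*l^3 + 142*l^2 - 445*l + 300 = (l + 4)*(l^4 - 14*l^3 + 68*l^2 - 130*l + 75) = (l - 5)*(l + 4)*(l^3 - 9*l^2 + 23*l - 15) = (l - 5)*(l - 1)*(l + 4)*(l^2 - 8*l + 15) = (l - 5)*(l - 3)*(l - 1)*(l + 4)*(l - 5)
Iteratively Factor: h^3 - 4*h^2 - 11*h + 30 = (h - 5)*(h^2 + h - 6) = (h - 5)*(h + 3)*(h - 2)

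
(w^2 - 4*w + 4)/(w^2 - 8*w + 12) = (w - 2)/(w - 6)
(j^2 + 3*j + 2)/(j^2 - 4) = (j + 1)/(j - 2)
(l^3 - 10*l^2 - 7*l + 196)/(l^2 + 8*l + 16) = (l^2 - 14*l + 49)/(l + 4)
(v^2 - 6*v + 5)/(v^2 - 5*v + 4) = (v - 5)/(v - 4)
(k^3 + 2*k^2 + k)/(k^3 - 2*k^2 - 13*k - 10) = k*(k + 1)/(k^2 - 3*k - 10)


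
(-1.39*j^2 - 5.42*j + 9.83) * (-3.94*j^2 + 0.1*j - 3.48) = 5.4766*j^4 + 21.2158*j^3 - 34.435*j^2 + 19.8446*j - 34.2084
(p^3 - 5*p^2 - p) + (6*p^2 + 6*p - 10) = p^3 + p^2 + 5*p - 10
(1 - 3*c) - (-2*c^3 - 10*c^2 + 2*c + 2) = 2*c^3 + 10*c^2 - 5*c - 1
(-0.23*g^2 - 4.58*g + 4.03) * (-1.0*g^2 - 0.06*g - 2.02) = 0.23*g^4 + 4.5938*g^3 - 3.2906*g^2 + 9.0098*g - 8.1406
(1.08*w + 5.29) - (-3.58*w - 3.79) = 4.66*w + 9.08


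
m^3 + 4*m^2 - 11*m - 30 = (m - 3)*(m + 2)*(m + 5)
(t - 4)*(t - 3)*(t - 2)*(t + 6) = t^4 - 3*t^3 - 28*t^2 + 132*t - 144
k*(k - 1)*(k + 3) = k^3 + 2*k^2 - 3*k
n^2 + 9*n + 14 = (n + 2)*(n + 7)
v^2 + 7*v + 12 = (v + 3)*(v + 4)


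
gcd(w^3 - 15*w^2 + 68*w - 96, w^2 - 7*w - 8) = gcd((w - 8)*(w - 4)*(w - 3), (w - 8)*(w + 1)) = w - 8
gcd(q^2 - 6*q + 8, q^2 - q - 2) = q - 2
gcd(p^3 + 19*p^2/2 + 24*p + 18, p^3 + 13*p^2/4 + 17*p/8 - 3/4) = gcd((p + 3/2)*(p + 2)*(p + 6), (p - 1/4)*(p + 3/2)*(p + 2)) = p^2 + 7*p/2 + 3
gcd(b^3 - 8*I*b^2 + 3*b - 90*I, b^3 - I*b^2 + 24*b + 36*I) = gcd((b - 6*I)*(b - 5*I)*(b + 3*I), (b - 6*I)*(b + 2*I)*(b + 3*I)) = b^2 - 3*I*b + 18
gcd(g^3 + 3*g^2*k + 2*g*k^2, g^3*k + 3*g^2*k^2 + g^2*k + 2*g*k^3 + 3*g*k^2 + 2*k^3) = g^2 + 3*g*k + 2*k^2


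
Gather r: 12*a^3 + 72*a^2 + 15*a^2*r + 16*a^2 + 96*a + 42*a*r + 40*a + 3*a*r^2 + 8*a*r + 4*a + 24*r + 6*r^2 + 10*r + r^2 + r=12*a^3 + 88*a^2 + 140*a + r^2*(3*a + 7) + r*(15*a^2 + 50*a + 35)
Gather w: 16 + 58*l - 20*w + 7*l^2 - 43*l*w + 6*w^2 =7*l^2 + 58*l + 6*w^2 + w*(-43*l - 20) + 16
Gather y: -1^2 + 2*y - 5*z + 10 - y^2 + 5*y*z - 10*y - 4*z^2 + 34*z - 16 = -y^2 + y*(5*z - 8) - 4*z^2 + 29*z - 7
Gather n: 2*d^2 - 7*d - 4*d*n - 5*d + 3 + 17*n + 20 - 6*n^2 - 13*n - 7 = 2*d^2 - 12*d - 6*n^2 + n*(4 - 4*d) + 16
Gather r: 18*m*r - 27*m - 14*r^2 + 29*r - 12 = -27*m - 14*r^2 + r*(18*m + 29) - 12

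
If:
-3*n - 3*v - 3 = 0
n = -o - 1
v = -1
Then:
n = 0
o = -1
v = -1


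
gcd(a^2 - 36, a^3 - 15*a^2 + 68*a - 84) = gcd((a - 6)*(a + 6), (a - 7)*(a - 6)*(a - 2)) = a - 6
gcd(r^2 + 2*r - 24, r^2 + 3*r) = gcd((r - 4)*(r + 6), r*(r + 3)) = 1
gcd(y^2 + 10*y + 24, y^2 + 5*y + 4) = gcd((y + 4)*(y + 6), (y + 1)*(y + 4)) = y + 4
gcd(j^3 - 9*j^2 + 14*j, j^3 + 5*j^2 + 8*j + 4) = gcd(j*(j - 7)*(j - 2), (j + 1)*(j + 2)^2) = 1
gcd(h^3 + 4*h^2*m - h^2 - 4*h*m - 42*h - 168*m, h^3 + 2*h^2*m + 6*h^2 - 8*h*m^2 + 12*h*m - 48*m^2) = h^2 + 4*h*m + 6*h + 24*m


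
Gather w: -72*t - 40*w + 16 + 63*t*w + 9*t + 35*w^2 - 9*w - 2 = -63*t + 35*w^2 + w*(63*t - 49) + 14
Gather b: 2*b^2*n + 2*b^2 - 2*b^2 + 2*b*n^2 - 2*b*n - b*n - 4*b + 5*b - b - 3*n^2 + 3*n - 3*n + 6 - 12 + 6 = 2*b^2*n + b*(2*n^2 - 3*n) - 3*n^2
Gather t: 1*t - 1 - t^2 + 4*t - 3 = -t^2 + 5*t - 4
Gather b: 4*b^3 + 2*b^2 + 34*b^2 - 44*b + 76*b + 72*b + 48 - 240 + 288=4*b^3 + 36*b^2 + 104*b + 96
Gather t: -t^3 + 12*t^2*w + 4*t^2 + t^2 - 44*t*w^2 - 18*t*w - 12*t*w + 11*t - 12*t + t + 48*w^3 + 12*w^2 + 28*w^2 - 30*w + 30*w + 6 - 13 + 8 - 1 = -t^3 + t^2*(12*w + 5) + t*(-44*w^2 - 30*w) + 48*w^3 + 40*w^2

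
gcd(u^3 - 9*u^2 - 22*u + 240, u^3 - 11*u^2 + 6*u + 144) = u^2 - 14*u + 48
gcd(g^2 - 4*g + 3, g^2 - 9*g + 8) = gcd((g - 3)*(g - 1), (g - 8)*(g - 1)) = g - 1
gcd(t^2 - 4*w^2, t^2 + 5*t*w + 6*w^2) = t + 2*w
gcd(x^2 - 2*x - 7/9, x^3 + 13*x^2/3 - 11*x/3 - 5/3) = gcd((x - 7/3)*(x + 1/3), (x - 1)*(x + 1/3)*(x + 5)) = x + 1/3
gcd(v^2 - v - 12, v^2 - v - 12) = v^2 - v - 12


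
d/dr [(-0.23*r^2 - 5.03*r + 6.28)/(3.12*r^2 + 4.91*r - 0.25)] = (14.5643*r^2 - 39.0722*r - 29.5773)/(9.7344*r^4 + 30.6384*r^3 + 22.5481*r^2 - 2.455*r + 0.0625)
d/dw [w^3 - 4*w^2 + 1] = w*(3*w - 8)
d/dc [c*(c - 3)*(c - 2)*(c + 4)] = 4*c^3 - 3*c^2 - 28*c + 24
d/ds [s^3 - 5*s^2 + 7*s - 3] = 3*s^2 - 10*s + 7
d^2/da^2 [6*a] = 0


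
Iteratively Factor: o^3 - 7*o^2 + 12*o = (o)*(o^2 - 7*o + 12) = o*(o - 3)*(o - 4)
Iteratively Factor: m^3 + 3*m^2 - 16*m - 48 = (m + 3)*(m^2 - 16) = (m - 4)*(m + 3)*(m + 4)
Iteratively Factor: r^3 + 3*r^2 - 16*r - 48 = (r - 4)*(r^2 + 7*r + 12) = (r - 4)*(r + 4)*(r + 3)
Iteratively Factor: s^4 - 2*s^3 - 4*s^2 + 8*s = (s)*(s^3 - 2*s^2 - 4*s + 8) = s*(s + 2)*(s^2 - 4*s + 4) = s*(s - 2)*(s + 2)*(s - 2)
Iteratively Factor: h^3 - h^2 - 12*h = (h - 4)*(h^2 + 3*h) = (h - 4)*(h + 3)*(h)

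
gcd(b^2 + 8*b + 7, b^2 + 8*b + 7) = b^2 + 8*b + 7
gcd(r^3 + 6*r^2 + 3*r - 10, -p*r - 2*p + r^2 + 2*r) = r + 2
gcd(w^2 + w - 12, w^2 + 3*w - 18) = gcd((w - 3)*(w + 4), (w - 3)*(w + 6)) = w - 3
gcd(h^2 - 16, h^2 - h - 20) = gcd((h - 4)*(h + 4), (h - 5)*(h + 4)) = h + 4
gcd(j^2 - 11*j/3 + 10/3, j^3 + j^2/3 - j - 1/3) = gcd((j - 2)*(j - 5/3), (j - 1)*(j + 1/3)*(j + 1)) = 1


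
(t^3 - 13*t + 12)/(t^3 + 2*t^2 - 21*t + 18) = (t + 4)/(t + 6)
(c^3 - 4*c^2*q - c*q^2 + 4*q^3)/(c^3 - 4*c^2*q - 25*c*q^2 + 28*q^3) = (-c^2 + 3*c*q + 4*q^2)/(-c^2 + 3*c*q + 28*q^2)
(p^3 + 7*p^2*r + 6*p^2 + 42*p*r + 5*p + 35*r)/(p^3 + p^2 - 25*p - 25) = (p + 7*r)/(p - 5)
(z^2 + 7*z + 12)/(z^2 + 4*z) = (z + 3)/z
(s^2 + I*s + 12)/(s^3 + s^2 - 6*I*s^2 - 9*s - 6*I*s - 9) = (s + 4*I)/(s^2 + s*(1 - 3*I) - 3*I)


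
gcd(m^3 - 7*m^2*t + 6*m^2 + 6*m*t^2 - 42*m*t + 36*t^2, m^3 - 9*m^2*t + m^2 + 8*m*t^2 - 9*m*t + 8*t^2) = -m + t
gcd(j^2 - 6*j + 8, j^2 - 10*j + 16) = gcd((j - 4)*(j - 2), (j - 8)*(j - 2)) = j - 2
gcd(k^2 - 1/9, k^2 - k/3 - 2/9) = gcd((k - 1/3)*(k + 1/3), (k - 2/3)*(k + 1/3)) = k + 1/3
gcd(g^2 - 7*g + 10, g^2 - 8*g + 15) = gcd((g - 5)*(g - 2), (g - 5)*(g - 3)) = g - 5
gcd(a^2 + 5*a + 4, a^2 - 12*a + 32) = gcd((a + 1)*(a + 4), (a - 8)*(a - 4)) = 1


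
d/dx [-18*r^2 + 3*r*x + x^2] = 3*r + 2*x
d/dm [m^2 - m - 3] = 2*m - 1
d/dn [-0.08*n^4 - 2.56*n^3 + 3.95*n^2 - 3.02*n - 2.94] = -0.32*n^3 - 7.68*n^2 + 7.9*n - 3.02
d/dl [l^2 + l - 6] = 2*l + 1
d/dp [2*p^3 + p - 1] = 6*p^2 + 1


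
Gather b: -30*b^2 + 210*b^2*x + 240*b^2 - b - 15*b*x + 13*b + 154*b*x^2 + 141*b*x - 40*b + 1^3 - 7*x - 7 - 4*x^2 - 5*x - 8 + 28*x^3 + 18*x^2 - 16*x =b^2*(210*x + 210) + b*(154*x^2 + 126*x - 28) + 28*x^3 + 14*x^2 - 28*x - 14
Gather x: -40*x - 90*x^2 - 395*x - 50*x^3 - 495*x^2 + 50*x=-50*x^3 - 585*x^2 - 385*x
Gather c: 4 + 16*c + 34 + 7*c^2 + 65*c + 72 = 7*c^2 + 81*c + 110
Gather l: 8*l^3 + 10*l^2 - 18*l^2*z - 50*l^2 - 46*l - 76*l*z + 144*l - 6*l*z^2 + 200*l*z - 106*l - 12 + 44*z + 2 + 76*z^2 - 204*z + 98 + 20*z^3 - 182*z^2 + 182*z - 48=8*l^3 + l^2*(-18*z - 40) + l*(-6*z^2 + 124*z - 8) + 20*z^3 - 106*z^2 + 22*z + 40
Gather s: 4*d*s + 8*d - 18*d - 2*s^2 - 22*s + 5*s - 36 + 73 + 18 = -10*d - 2*s^2 + s*(4*d - 17) + 55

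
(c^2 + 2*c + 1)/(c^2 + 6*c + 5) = (c + 1)/(c + 5)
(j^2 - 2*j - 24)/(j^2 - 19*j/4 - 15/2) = 4*(j + 4)/(4*j + 5)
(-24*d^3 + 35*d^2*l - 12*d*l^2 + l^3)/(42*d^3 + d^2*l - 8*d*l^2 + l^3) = (-8*d^2 + 9*d*l - l^2)/(14*d^2 + 5*d*l - l^2)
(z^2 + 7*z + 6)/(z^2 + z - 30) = (z + 1)/(z - 5)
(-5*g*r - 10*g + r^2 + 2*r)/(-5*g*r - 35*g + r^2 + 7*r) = (r + 2)/(r + 7)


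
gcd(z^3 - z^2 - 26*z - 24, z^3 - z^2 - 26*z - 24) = z^3 - z^2 - 26*z - 24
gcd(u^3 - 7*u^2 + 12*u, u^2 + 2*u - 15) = u - 3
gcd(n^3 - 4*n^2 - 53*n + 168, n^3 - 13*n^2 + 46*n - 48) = n^2 - 11*n + 24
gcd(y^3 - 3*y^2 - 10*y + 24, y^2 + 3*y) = y + 3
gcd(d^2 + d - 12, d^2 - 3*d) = d - 3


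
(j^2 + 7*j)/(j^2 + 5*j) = (j + 7)/(j + 5)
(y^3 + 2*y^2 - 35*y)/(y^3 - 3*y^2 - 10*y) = (y + 7)/(y + 2)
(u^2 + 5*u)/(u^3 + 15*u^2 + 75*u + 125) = u/(u^2 + 10*u + 25)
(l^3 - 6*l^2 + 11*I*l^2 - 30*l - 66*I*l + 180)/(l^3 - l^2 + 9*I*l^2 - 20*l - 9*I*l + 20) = (l^2 + 6*l*(-1 + I) - 36*I)/(l^2 + l*(-1 + 4*I) - 4*I)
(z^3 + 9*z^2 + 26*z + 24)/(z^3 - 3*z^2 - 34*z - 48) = (z + 4)/(z - 8)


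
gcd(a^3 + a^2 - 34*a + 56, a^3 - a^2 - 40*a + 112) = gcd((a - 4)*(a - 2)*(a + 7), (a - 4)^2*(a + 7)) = a^2 + 3*a - 28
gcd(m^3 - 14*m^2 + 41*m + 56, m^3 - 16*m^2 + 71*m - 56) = m^2 - 15*m + 56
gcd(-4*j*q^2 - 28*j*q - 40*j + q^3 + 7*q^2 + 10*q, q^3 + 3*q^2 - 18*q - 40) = q^2 + 7*q + 10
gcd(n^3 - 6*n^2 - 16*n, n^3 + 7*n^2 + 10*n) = n^2 + 2*n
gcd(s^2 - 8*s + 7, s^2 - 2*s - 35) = s - 7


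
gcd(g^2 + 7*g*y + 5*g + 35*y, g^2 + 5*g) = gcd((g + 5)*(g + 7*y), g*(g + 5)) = g + 5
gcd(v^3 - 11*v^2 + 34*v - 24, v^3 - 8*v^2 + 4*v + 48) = v^2 - 10*v + 24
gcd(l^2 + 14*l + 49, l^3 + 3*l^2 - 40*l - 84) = l + 7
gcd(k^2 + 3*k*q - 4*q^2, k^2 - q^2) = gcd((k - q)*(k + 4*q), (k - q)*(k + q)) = -k + q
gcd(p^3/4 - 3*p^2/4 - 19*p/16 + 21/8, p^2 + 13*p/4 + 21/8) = 1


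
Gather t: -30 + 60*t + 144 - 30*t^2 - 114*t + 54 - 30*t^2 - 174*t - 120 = -60*t^2 - 228*t + 48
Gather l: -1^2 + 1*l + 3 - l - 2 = 0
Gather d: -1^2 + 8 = 7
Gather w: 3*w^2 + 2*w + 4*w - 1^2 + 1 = 3*w^2 + 6*w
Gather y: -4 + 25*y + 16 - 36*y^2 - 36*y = -36*y^2 - 11*y + 12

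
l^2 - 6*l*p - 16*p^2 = (l - 8*p)*(l + 2*p)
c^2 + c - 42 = (c - 6)*(c + 7)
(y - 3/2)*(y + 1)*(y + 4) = y^3 + 7*y^2/2 - 7*y/2 - 6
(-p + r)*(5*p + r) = -5*p^2 + 4*p*r + r^2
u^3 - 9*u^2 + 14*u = u*(u - 7)*(u - 2)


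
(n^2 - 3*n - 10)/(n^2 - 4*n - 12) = (n - 5)/(n - 6)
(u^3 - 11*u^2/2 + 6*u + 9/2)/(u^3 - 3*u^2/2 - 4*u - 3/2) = (u - 3)/(u + 1)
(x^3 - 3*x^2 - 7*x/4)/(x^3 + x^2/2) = (x - 7/2)/x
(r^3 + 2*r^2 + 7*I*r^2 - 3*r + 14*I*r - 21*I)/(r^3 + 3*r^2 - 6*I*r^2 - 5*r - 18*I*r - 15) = (r^2 + r*(-1 + 7*I) - 7*I)/(r^2 - 6*I*r - 5)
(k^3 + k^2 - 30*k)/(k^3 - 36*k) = (k - 5)/(k - 6)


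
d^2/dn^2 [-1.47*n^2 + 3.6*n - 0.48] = -2.94000000000000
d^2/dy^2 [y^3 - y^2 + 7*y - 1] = 6*y - 2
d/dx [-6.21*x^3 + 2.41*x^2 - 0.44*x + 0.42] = -18.63*x^2 + 4.82*x - 0.44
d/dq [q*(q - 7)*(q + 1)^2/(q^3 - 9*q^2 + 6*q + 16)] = (q^4 - 20*q^3 + 115*q^2 - 192*q - 112)/(q^4 - 20*q^3 + 132*q^2 - 320*q + 256)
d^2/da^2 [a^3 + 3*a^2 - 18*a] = 6*a + 6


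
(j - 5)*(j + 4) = j^2 - j - 20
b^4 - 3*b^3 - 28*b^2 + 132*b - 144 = (b - 4)*(b - 3)*(b - 2)*(b + 6)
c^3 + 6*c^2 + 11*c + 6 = (c + 1)*(c + 2)*(c + 3)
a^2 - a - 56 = (a - 8)*(a + 7)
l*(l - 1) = l^2 - l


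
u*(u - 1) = u^2 - u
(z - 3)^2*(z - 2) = z^3 - 8*z^2 + 21*z - 18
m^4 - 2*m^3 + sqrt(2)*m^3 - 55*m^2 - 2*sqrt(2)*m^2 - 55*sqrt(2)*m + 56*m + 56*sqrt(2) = (m - 8)*(m - 1)*(m + 7)*(m + sqrt(2))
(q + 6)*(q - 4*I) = q^2 + 6*q - 4*I*q - 24*I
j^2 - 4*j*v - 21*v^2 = (j - 7*v)*(j + 3*v)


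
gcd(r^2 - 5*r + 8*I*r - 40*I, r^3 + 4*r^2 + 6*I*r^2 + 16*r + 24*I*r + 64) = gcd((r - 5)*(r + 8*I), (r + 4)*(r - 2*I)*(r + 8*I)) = r + 8*I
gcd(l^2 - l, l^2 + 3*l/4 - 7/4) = l - 1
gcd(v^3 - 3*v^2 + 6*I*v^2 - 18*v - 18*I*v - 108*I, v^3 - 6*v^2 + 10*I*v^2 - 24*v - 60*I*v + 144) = v^2 + v*(-6 + 6*I) - 36*I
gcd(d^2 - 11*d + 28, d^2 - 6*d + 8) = d - 4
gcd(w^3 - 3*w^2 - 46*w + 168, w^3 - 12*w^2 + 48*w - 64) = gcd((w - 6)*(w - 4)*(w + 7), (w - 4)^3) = w - 4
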